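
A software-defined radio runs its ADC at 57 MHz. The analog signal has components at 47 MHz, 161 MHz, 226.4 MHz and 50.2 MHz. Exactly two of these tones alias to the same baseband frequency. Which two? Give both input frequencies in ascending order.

47 MHz, 161 MHz

fs/2 = 28.5 MHz.
47 MHz > fs/2 = 28.5 MHz, folds to fs − 47 MHz = 10 MHz.
161 MHz mod fs = 47 MHz.
47 MHz > fs/2 = 28.5 MHz, folds to fs − 47 MHz = 10 MHz.
226.4 MHz mod fs = 55.4 MHz.
55.4 MHz > fs/2 = 28.5 MHz, folds to fs − 55.4 MHz = 1.6 MHz.
50.2 MHz > fs/2 = 28.5 MHz, folds to fs − 50.2 MHz = 6.8 MHz.
47 MHz and 161 MHz both map to 10 MHz.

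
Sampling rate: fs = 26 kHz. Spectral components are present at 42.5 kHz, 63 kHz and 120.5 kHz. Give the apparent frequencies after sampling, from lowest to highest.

fs/2 = 13 kHz.
42.5 kHz mod fs = 16.5 kHz.
16.5 kHz > fs/2 = 13 kHz, folds to fs − 16.5 kHz = 9.5 kHz.
63 kHz mod fs = 11 kHz.
11 kHz ≤ fs/2 = 13 kHz, appears at 11 kHz.
120.5 kHz mod fs = 16.5 kHz.
16.5 kHz > fs/2 = 13 kHz, folds to fs − 16.5 kHz = 9.5 kHz.
Distinct values: {9.5 kHz, 11 kHz}.

9.5 kHz, 11 kHz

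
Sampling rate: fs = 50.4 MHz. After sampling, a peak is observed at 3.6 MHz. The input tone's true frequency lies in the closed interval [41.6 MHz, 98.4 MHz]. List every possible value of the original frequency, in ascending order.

46.8 MHz, 54 MHz, 97.2 MHz

Frequencies that alias to 3.6 MHz are k·fs ± 3.6 MHz for integer k ≥ 0.
k=0: 3.6 MHz.
k=1: 46.8 MHz, 54 MHz.
k=2: 97.2 MHz, 104.4 MHz.
k=3: 147.6 MHz, 154.8 MHz.
Within [41.6 MHz, 98.4 MHz]: 46.8 MHz, 54 MHz, 97.2 MHz.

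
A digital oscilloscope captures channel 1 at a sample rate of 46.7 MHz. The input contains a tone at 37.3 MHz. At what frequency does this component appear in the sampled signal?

9.4 MHz

37.3 MHz > fs/2 = 23.35 MHz, folds to fs − 37.3 MHz = 9.4 MHz.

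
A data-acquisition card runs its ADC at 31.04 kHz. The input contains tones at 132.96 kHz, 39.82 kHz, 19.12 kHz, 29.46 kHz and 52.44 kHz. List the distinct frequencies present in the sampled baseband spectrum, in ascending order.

1.58 kHz, 8.78 kHz, 8.8 kHz, 9.64 kHz, 11.92 kHz

fs/2 = 15.52 kHz.
132.96 kHz mod fs = 8.8 kHz.
8.8 kHz ≤ fs/2 = 15.52 kHz, appears at 8.8 kHz.
39.82 kHz mod fs = 8.78 kHz.
8.78 kHz ≤ fs/2 = 15.52 kHz, appears at 8.78 kHz.
19.12 kHz > fs/2 = 15.52 kHz, folds to fs − 19.12 kHz = 11.92 kHz.
29.46 kHz > fs/2 = 15.52 kHz, folds to fs − 29.46 kHz = 1.58 kHz.
52.44 kHz mod fs = 21.4 kHz.
21.4 kHz > fs/2 = 15.52 kHz, folds to fs − 21.4 kHz = 9.64 kHz.
Distinct values: {1.58 kHz, 8.78 kHz, 8.8 kHz, 9.64 kHz, 11.92 kHz}.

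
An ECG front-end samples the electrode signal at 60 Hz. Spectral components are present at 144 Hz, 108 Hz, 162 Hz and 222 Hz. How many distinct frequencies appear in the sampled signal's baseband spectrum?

3

fs/2 = 30 Hz.
144 Hz mod fs = 24 Hz.
24 Hz ≤ fs/2 = 30 Hz, appears at 24 Hz.
108 Hz mod fs = 48 Hz.
48 Hz > fs/2 = 30 Hz, folds to fs − 48 Hz = 12 Hz.
162 Hz mod fs = 42 Hz.
42 Hz > fs/2 = 30 Hz, folds to fs − 42 Hz = 18 Hz.
222 Hz mod fs = 42 Hz.
42 Hz > fs/2 = 30 Hz, folds to fs − 42 Hz = 18 Hz.
Distinct values: {12 Hz, 18 Hz, 24 Hz} → 3.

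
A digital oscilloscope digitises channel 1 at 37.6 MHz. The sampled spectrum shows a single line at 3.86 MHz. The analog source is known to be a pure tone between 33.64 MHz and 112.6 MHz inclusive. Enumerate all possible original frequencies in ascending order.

Frequencies that alias to 3.86 MHz are k·fs ± 3.86 MHz for integer k ≥ 0.
k=0: 3.86 MHz.
k=1: 33.74 MHz, 41.46 MHz.
k=2: 71.34 MHz, 79.06 MHz.
k=3: 108.94 MHz, 116.66 MHz.
k=4: 146.54 MHz, 154.26 MHz.
Within [33.64 MHz, 112.6 MHz]: 33.74 MHz, 41.46 MHz, 71.34 MHz, 79.06 MHz, 108.94 MHz.

33.74 MHz, 41.46 MHz, 71.34 MHz, 79.06 MHz, 108.94 MHz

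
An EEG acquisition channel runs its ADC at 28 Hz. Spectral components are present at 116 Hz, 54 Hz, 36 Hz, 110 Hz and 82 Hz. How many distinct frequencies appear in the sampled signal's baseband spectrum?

fs/2 = 14 Hz.
116 Hz mod fs = 4 Hz.
4 Hz ≤ fs/2 = 14 Hz, appears at 4 Hz.
54 Hz mod fs = 26 Hz.
26 Hz > fs/2 = 14 Hz, folds to fs − 26 Hz = 2 Hz.
36 Hz mod fs = 8 Hz.
8 Hz ≤ fs/2 = 14 Hz, appears at 8 Hz.
110 Hz mod fs = 26 Hz.
26 Hz > fs/2 = 14 Hz, folds to fs − 26 Hz = 2 Hz.
82 Hz mod fs = 26 Hz.
26 Hz > fs/2 = 14 Hz, folds to fs − 26 Hz = 2 Hz.
Distinct values: {2 Hz, 4 Hz, 8 Hz} → 3.

3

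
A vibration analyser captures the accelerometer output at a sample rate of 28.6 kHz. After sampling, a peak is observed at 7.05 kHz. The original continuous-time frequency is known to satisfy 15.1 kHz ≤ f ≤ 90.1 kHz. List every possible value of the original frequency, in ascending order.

21.55 kHz, 35.65 kHz, 50.15 kHz, 64.25 kHz, 78.75 kHz

Frequencies that alias to 7.05 kHz are k·fs ± 7.05 kHz for integer k ≥ 0.
k=0: 7.05 kHz.
k=1: 21.55 kHz, 35.65 kHz.
k=2: 50.15 kHz, 64.25 kHz.
k=3: 78.75 kHz, 92.85 kHz.
k=4: 107.35 kHz, 121.45 kHz.
Within [15.1 kHz, 90.1 kHz]: 21.55 kHz, 35.65 kHz, 50.15 kHz, 64.25 kHz, 78.75 kHz.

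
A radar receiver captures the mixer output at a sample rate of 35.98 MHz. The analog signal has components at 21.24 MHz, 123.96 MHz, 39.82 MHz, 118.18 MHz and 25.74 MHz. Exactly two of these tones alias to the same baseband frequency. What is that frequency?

fs/2 = 17.99 MHz.
21.24 MHz > fs/2 = 17.99 MHz, folds to fs − 21.24 MHz = 14.74 MHz.
123.96 MHz mod fs = 16.02 MHz.
16.02 MHz ≤ fs/2 = 17.99 MHz, appears at 16.02 MHz.
39.82 MHz mod fs = 3.84 MHz.
3.84 MHz ≤ fs/2 = 17.99 MHz, appears at 3.84 MHz.
118.18 MHz mod fs = 10.24 MHz.
10.24 MHz ≤ fs/2 = 17.99 MHz, appears at 10.24 MHz.
25.74 MHz > fs/2 = 17.99 MHz, folds to fs − 25.74 MHz = 10.24 MHz.
25.74 MHz and 118.18 MHz both map to 10.24 MHz.

10.24 MHz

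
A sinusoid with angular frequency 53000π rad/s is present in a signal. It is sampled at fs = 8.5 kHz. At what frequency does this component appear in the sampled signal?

1 kHz

ω = 53000π rad/s → f = ω/(2π) = 26500 Hz = 26.5 kHz.
26.5 kHz mod fs = 1 kHz.
1 kHz ≤ fs/2 = 4.25 kHz, appears at 1 kHz.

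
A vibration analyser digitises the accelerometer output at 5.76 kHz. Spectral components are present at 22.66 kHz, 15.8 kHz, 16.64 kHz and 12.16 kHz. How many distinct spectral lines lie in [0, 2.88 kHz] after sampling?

fs/2 = 2.88 kHz.
22.66 kHz mod fs = 5.38 kHz.
5.38 kHz > fs/2 = 2.88 kHz, folds to fs − 5.38 kHz = 0.38 kHz.
15.8 kHz mod fs = 4.28 kHz.
4.28 kHz > fs/2 = 2.88 kHz, folds to fs − 4.28 kHz = 1.48 kHz.
16.64 kHz mod fs = 5.12 kHz.
5.12 kHz > fs/2 = 2.88 kHz, folds to fs − 5.12 kHz = 0.64 kHz.
12.16 kHz mod fs = 0.64 kHz.
0.64 kHz ≤ fs/2 = 2.88 kHz, appears at 0.64 kHz.
Distinct values: {0.38 kHz, 0.64 kHz, 1.48 kHz} → 3.

3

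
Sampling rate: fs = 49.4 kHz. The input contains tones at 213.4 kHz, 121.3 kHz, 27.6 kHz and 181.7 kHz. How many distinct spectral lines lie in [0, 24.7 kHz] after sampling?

4

fs/2 = 24.7 kHz.
213.4 kHz mod fs = 15.8 kHz.
15.8 kHz ≤ fs/2 = 24.7 kHz, appears at 15.8 kHz.
121.3 kHz mod fs = 22.5 kHz.
22.5 kHz ≤ fs/2 = 24.7 kHz, appears at 22.5 kHz.
27.6 kHz > fs/2 = 24.7 kHz, folds to fs − 27.6 kHz = 21.8 kHz.
181.7 kHz mod fs = 33.5 kHz.
33.5 kHz > fs/2 = 24.7 kHz, folds to fs − 33.5 kHz = 15.9 kHz.
Distinct values: {15.8 kHz, 15.9 kHz, 21.8 kHz, 22.5 kHz} → 4.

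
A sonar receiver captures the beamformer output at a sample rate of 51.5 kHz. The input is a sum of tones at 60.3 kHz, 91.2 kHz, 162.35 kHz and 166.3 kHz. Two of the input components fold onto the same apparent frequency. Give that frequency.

11.8 kHz

fs/2 = 25.75 kHz.
60.3 kHz mod fs = 8.8 kHz.
8.8 kHz ≤ fs/2 = 25.75 kHz, appears at 8.8 kHz.
91.2 kHz mod fs = 39.7 kHz.
39.7 kHz > fs/2 = 25.75 kHz, folds to fs − 39.7 kHz = 11.8 kHz.
162.35 kHz mod fs = 7.85 kHz.
7.85 kHz ≤ fs/2 = 25.75 kHz, appears at 7.85 kHz.
166.3 kHz mod fs = 11.8 kHz.
11.8 kHz ≤ fs/2 = 25.75 kHz, appears at 11.8 kHz.
91.2 kHz and 166.3 kHz both map to 11.8 kHz.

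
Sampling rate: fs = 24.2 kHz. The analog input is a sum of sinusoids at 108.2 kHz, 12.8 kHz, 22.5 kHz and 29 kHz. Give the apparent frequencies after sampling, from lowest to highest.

fs/2 = 12.1 kHz.
108.2 kHz mod fs = 11.4 kHz.
11.4 kHz ≤ fs/2 = 12.1 kHz, appears at 11.4 kHz.
12.8 kHz > fs/2 = 12.1 kHz, folds to fs − 12.8 kHz = 11.4 kHz.
22.5 kHz > fs/2 = 12.1 kHz, folds to fs − 22.5 kHz = 1.7 kHz.
29 kHz mod fs = 4.8 kHz.
4.8 kHz ≤ fs/2 = 12.1 kHz, appears at 4.8 kHz.
Distinct values: {1.7 kHz, 4.8 kHz, 11.4 kHz}.

1.7 kHz, 4.8 kHz, 11.4 kHz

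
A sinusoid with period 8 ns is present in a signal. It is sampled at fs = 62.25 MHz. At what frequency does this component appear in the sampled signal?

T = 8 ns → f = 1/T = 125 MHz.
125 MHz mod fs = 0.5 MHz.
0.5 MHz ≤ fs/2 = 31.125 MHz, appears at 0.5 MHz.

0.5 MHz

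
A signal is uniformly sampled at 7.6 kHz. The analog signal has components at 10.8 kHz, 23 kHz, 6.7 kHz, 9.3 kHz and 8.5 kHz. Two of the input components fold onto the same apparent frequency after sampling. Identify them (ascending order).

6.7 kHz, 8.5 kHz

fs/2 = 3.8 kHz.
10.8 kHz mod fs = 3.2 kHz.
3.2 kHz ≤ fs/2 = 3.8 kHz, appears at 3.2 kHz.
23 kHz mod fs = 0.2 kHz.
0.2 kHz ≤ fs/2 = 3.8 kHz, appears at 0.2 kHz.
6.7 kHz > fs/2 = 3.8 kHz, folds to fs − 6.7 kHz = 0.9 kHz.
9.3 kHz mod fs = 1.7 kHz.
1.7 kHz ≤ fs/2 = 3.8 kHz, appears at 1.7 kHz.
8.5 kHz mod fs = 0.9 kHz.
0.9 kHz ≤ fs/2 = 3.8 kHz, appears at 0.9 kHz.
6.7 kHz and 8.5 kHz both map to 0.9 kHz.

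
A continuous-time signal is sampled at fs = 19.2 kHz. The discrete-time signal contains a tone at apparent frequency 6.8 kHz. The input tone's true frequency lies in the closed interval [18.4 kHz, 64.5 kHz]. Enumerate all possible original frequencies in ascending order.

26 kHz, 31.6 kHz, 45.2 kHz, 50.8 kHz, 64.4 kHz

Frequencies that alias to 6.8 kHz are k·fs ± 6.8 kHz for integer k ≥ 0.
k=0: 6.8 kHz.
k=1: 12.4 kHz, 26 kHz.
k=2: 31.6 kHz, 45.2 kHz.
k=3: 50.8 kHz, 64.4 kHz.
k=4: 70 kHz, 83.6 kHz.
Within [18.4 kHz, 64.5 kHz]: 26 kHz, 31.6 kHz, 45.2 kHz, 50.8 kHz, 64.4 kHz.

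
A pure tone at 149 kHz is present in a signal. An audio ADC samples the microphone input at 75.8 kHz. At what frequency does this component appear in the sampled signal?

2.6 kHz

149 kHz mod fs = 73.2 kHz.
73.2 kHz > fs/2 = 37.9 kHz, folds to fs − 73.2 kHz = 2.6 kHz.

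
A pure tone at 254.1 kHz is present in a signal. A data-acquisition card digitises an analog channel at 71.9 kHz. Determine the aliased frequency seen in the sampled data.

254.1 kHz mod fs = 38.4 kHz.
38.4 kHz > fs/2 = 35.95 kHz, folds to fs − 38.4 kHz = 33.5 kHz.

33.5 kHz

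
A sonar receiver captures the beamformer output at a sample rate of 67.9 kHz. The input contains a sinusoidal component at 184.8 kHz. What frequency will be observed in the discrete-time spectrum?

18.9 kHz

184.8 kHz mod fs = 49 kHz.
49 kHz > fs/2 = 33.95 kHz, folds to fs − 49 kHz = 18.9 kHz.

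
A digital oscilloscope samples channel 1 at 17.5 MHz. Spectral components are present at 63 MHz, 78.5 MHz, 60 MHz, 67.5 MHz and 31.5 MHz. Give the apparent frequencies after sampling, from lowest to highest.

2.5 MHz, 3.5 MHz, 7 MHz, 7.5 MHz, 8.5 MHz

fs/2 = 8.75 MHz.
63 MHz mod fs = 10.5 MHz.
10.5 MHz > fs/2 = 8.75 MHz, folds to fs − 10.5 MHz = 7 MHz.
78.5 MHz mod fs = 8.5 MHz.
8.5 MHz ≤ fs/2 = 8.75 MHz, appears at 8.5 MHz.
60 MHz mod fs = 7.5 MHz.
7.5 MHz ≤ fs/2 = 8.75 MHz, appears at 7.5 MHz.
67.5 MHz mod fs = 15 MHz.
15 MHz > fs/2 = 8.75 MHz, folds to fs − 15 MHz = 2.5 MHz.
31.5 MHz mod fs = 14 MHz.
14 MHz > fs/2 = 8.75 MHz, folds to fs − 14 MHz = 3.5 MHz.
Distinct values: {2.5 MHz, 3.5 MHz, 7 MHz, 7.5 MHz, 8.5 MHz}.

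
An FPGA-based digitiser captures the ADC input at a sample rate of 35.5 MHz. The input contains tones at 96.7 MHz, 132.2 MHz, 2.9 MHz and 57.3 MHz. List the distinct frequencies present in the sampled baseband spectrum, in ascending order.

fs/2 = 17.75 MHz.
96.7 MHz mod fs = 25.7 MHz.
25.7 MHz > fs/2 = 17.75 MHz, folds to fs − 25.7 MHz = 9.8 MHz.
132.2 MHz mod fs = 25.7 MHz.
25.7 MHz > fs/2 = 17.75 MHz, folds to fs − 25.7 MHz = 9.8 MHz.
2.9 MHz ≤ fs/2 = 17.75 MHz, passes unchanged.
57.3 MHz mod fs = 21.8 MHz.
21.8 MHz > fs/2 = 17.75 MHz, folds to fs − 21.8 MHz = 13.7 MHz.
Distinct values: {2.9 MHz, 9.8 MHz, 13.7 MHz}.

2.9 MHz, 9.8 MHz, 13.7 MHz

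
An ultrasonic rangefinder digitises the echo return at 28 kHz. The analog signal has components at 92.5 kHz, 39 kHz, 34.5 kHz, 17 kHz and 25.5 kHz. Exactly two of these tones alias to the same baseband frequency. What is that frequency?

11 kHz

fs/2 = 14 kHz.
92.5 kHz mod fs = 8.5 kHz.
8.5 kHz ≤ fs/2 = 14 kHz, appears at 8.5 kHz.
39 kHz mod fs = 11 kHz.
11 kHz ≤ fs/2 = 14 kHz, appears at 11 kHz.
34.5 kHz mod fs = 6.5 kHz.
6.5 kHz ≤ fs/2 = 14 kHz, appears at 6.5 kHz.
17 kHz > fs/2 = 14 kHz, folds to fs − 17 kHz = 11 kHz.
25.5 kHz > fs/2 = 14 kHz, folds to fs − 25.5 kHz = 2.5 kHz.
17 kHz and 39 kHz both map to 11 kHz.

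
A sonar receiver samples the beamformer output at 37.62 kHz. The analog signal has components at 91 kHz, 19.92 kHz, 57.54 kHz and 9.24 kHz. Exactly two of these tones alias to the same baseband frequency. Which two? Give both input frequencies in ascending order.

fs/2 = 18.81 kHz.
91 kHz mod fs = 15.76 kHz.
15.76 kHz ≤ fs/2 = 18.81 kHz, appears at 15.76 kHz.
19.92 kHz > fs/2 = 18.81 kHz, folds to fs − 19.92 kHz = 17.7 kHz.
57.54 kHz mod fs = 19.92 kHz.
19.92 kHz > fs/2 = 18.81 kHz, folds to fs − 19.92 kHz = 17.7 kHz.
9.24 kHz ≤ fs/2 = 18.81 kHz, passes unchanged.
19.92 kHz and 57.54 kHz both map to 17.7 kHz.

19.92 kHz, 57.54 kHz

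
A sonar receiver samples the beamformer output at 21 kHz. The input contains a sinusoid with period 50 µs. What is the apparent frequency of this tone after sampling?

1 kHz

T = 50 µs → f = 1/T = 20 kHz.
20 kHz > fs/2 = 10.5 kHz, folds to fs − 20 kHz = 1 kHz.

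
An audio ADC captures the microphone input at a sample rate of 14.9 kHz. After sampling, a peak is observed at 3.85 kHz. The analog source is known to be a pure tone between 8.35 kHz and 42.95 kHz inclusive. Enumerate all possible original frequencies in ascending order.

11.05 kHz, 18.75 kHz, 25.95 kHz, 33.65 kHz, 40.85 kHz

Frequencies that alias to 3.85 kHz are k·fs ± 3.85 kHz for integer k ≥ 0.
k=0: 3.85 kHz.
k=1: 11.05 kHz, 18.75 kHz.
k=2: 25.95 kHz, 33.65 kHz.
k=3: 40.85 kHz, 48.55 kHz.
k=4: 55.75 kHz, 63.45 kHz.
Within [8.35 kHz, 42.95 kHz]: 11.05 kHz, 18.75 kHz, 25.95 kHz, 33.65 kHz, 40.85 kHz.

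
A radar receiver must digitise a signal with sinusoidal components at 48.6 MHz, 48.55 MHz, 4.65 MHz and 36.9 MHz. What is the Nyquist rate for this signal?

97.2 MHz

Highest-frequency component: 48.6 MHz.
Nyquist rate = 2 × 48.6 MHz = 97.2 MHz.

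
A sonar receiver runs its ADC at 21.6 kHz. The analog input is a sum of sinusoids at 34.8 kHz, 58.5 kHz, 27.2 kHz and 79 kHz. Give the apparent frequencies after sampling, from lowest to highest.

5.6 kHz, 6.3 kHz, 7.4 kHz, 8.4 kHz

fs/2 = 10.8 kHz.
34.8 kHz mod fs = 13.2 kHz.
13.2 kHz > fs/2 = 10.8 kHz, folds to fs − 13.2 kHz = 8.4 kHz.
58.5 kHz mod fs = 15.3 kHz.
15.3 kHz > fs/2 = 10.8 kHz, folds to fs − 15.3 kHz = 6.3 kHz.
27.2 kHz mod fs = 5.6 kHz.
5.6 kHz ≤ fs/2 = 10.8 kHz, appears at 5.6 kHz.
79 kHz mod fs = 14.2 kHz.
14.2 kHz > fs/2 = 10.8 kHz, folds to fs − 14.2 kHz = 7.4 kHz.
Distinct values: {5.6 kHz, 6.3 kHz, 7.4 kHz, 8.4 kHz}.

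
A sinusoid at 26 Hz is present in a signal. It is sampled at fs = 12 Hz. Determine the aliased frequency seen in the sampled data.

2 Hz

26 Hz mod fs = 2 Hz.
2 Hz ≤ fs/2 = 6 Hz, appears at 2 Hz.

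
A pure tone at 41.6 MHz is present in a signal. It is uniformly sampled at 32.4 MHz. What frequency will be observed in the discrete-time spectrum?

9.2 MHz

41.6 MHz mod fs = 9.2 MHz.
9.2 MHz ≤ fs/2 = 16.2 MHz, appears at 9.2 MHz.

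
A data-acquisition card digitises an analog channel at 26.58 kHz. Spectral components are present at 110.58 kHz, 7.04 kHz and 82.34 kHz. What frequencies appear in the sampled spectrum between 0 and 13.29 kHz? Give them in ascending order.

2.6 kHz, 4.26 kHz, 7.04 kHz

fs/2 = 13.29 kHz.
110.58 kHz mod fs = 4.26 kHz.
4.26 kHz ≤ fs/2 = 13.29 kHz, appears at 4.26 kHz.
7.04 kHz ≤ fs/2 = 13.29 kHz, passes unchanged.
82.34 kHz mod fs = 2.6 kHz.
2.6 kHz ≤ fs/2 = 13.29 kHz, appears at 2.6 kHz.
Distinct values: {2.6 kHz, 4.26 kHz, 7.04 kHz}.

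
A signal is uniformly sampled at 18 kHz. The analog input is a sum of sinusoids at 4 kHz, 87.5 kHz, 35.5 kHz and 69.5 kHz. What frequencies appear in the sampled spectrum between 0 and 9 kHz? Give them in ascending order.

0.5 kHz, 2.5 kHz, 4 kHz

fs/2 = 9 kHz.
4 kHz ≤ fs/2 = 9 kHz, passes unchanged.
87.5 kHz mod fs = 15.5 kHz.
15.5 kHz > fs/2 = 9 kHz, folds to fs − 15.5 kHz = 2.5 kHz.
35.5 kHz mod fs = 17.5 kHz.
17.5 kHz > fs/2 = 9 kHz, folds to fs − 17.5 kHz = 0.5 kHz.
69.5 kHz mod fs = 15.5 kHz.
15.5 kHz > fs/2 = 9 kHz, folds to fs − 15.5 kHz = 2.5 kHz.
Distinct values: {0.5 kHz, 2.5 kHz, 4 kHz}.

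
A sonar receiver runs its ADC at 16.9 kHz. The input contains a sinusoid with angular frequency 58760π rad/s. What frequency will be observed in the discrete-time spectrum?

ω = 58760π rad/s → f = ω/(2π) = 29380 Hz = 29.38 kHz.
29.38 kHz mod fs = 12.48 kHz.
12.48 kHz > fs/2 = 8.45 kHz, folds to fs − 12.48 kHz = 4.42 kHz.

4.42 kHz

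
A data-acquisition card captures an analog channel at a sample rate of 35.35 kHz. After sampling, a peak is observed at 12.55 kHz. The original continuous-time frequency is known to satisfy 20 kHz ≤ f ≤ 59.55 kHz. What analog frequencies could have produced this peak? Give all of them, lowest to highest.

Frequencies that alias to 12.55 kHz are k·fs ± 12.55 kHz for integer k ≥ 0.
k=0: 12.55 kHz.
k=1: 22.8 kHz, 47.9 kHz.
k=2: 58.15 kHz, 83.25 kHz.
k=3: 93.5 kHz, 118.6 kHz.
Within [20 kHz, 59.55 kHz]: 22.8 kHz, 47.9 kHz, 58.15 kHz.

22.8 kHz, 47.9 kHz, 58.15 kHz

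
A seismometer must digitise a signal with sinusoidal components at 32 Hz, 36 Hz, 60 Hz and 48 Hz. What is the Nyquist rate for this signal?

120 Hz

Highest-frequency component: 60 Hz.
Nyquist rate = 2 × 60 Hz = 120 Hz.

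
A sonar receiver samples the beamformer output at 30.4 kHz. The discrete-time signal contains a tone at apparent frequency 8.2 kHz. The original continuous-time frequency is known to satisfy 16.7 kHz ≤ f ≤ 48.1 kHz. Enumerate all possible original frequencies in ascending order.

22.2 kHz, 38.6 kHz

Frequencies that alias to 8.2 kHz are k·fs ± 8.2 kHz for integer k ≥ 0.
k=0: 8.2 kHz.
k=1: 22.2 kHz, 38.6 kHz.
k=2: 52.6 kHz, 69 kHz.
Within [16.7 kHz, 48.1 kHz]: 22.2 kHz, 38.6 kHz.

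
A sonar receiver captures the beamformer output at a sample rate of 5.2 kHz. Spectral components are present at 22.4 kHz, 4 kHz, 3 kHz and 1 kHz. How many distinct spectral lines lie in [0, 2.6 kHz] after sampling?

4

fs/2 = 2.6 kHz.
22.4 kHz mod fs = 1.6 kHz.
1.6 kHz ≤ fs/2 = 2.6 kHz, appears at 1.6 kHz.
4 kHz > fs/2 = 2.6 kHz, folds to fs − 4 kHz = 1.2 kHz.
3 kHz > fs/2 = 2.6 kHz, folds to fs − 3 kHz = 2.2 kHz.
1 kHz ≤ fs/2 = 2.6 kHz, passes unchanged.
Distinct values: {1 kHz, 1.2 kHz, 1.6 kHz, 2.2 kHz} → 4.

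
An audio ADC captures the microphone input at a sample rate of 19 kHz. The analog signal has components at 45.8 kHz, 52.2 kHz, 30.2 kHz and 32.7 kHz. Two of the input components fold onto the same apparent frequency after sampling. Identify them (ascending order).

30.2 kHz, 45.8 kHz

fs/2 = 9.5 kHz.
45.8 kHz mod fs = 7.8 kHz.
7.8 kHz ≤ fs/2 = 9.5 kHz, appears at 7.8 kHz.
52.2 kHz mod fs = 14.2 kHz.
14.2 kHz > fs/2 = 9.5 kHz, folds to fs − 14.2 kHz = 4.8 kHz.
30.2 kHz mod fs = 11.2 kHz.
11.2 kHz > fs/2 = 9.5 kHz, folds to fs − 11.2 kHz = 7.8 kHz.
32.7 kHz mod fs = 13.7 kHz.
13.7 kHz > fs/2 = 9.5 kHz, folds to fs − 13.7 kHz = 5.3 kHz.
30.2 kHz and 45.8 kHz both map to 7.8 kHz.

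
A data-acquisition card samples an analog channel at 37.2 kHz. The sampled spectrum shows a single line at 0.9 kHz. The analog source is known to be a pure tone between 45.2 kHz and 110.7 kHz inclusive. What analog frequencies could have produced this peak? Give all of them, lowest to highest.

Frequencies that alias to 0.9 kHz are k·fs ± 0.9 kHz for integer k ≥ 0.
k=0: 0.9 kHz.
k=1: 36.3 kHz, 38.1 kHz.
k=2: 73.5 kHz, 75.3 kHz.
k=3: 110.7 kHz, 112.5 kHz.
k=4: 147.9 kHz, 149.7 kHz.
Within [45.2 kHz, 110.7 kHz]: 73.5 kHz, 75.3 kHz, 110.7 kHz.

73.5 kHz, 75.3 kHz, 110.7 kHz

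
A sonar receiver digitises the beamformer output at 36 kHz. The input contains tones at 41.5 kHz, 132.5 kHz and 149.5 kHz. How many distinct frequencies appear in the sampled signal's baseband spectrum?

2

fs/2 = 18 kHz.
41.5 kHz mod fs = 5.5 kHz.
5.5 kHz ≤ fs/2 = 18 kHz, appears at 5.5 kHz.
132.5 kHz mod fs = 24.5 kHz.
24.5 kHz > fs/2 = 18 kHz, folds to fs − 24.5 kHz = 11.5 kHz.
149.5 kHz mod fs = 5.5 kHz.
5.5 kHz ≤ fs/2 = 18 kHz, appears at 5.5 kHz.
Distinct values: {5.5 kHz, 11.5 kHz} → 2.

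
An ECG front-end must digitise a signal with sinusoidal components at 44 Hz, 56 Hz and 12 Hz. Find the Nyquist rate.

Highest-frequency component: 56 Hz.
Nyquist rate = 2 × 56 Hz = 112 Hz.

112 Hz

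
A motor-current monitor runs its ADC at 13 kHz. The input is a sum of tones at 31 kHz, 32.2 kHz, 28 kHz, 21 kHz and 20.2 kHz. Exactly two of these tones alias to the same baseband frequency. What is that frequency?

fs/2 = 6.5 kHz.
31 kHz mod fs = 5 kHz.
5 kHz ≤ fs/2 = 6.5 kHz, appears at 5 kHz.
32.2 kHz mod fs = 6.2 kHz.
6.2 kHz ≤ fs/2 = 6.5 kHz, appears at 6.2 kHz.
28 kHz mod fs = 2 kHz.
2 kHz ≤ fs/2 = 6.5 kHz, appears at 2 kHz.
21 kHz mod fs = 8 kHz.
8 kHz > fs/2 = 6.5 kHz, folds to fs − 8 kHz = 5 kHz.
20.2 kHz mod fs = 7.2 kHz.
7.2 kHz > fs/2 = 6.5 kHz, folds to fs − 7.2 kHz = 5.8 kHz.
21 kHz and 31 kHz both map to 5 kHz.

5 kHz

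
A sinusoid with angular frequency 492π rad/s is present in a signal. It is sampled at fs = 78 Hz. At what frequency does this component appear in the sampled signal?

ω = 492π rad/s → f = ω/(2π) = 246 Hz.
246 Hz mod fs = 12 Hz.
12 Hz ≤ fs/2 = 39 Hz, appears at 12 Hz.

12 Hz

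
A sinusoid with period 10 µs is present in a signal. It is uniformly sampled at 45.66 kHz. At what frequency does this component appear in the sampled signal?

T = 10 µs → f = 1/T = 100 kHz.
100 kHz mod fs = 8.68 kHz.
8.68 kHz ≤ fs/2 = 22.83 kHz, appears at 8.68 kHz.

8.68 kHz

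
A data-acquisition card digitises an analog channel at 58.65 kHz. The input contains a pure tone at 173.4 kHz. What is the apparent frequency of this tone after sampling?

2.55 kHz

173.4 kHz mod fs = 56.1 kHz.
56.1 kHz > fs/2 = 29.325 kHz, folds to fs − 56.1 kHz = 2.55 kHz.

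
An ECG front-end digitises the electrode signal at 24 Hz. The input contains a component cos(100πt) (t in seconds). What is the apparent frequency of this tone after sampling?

ω = 100π rad/s → f = ω/(2π) = 50 Hz.
50 Hz mod fs = 2 Hz.
2 Hz ≤ fs/2 = 12 Hz, appears at 2 Hz.

2 Hz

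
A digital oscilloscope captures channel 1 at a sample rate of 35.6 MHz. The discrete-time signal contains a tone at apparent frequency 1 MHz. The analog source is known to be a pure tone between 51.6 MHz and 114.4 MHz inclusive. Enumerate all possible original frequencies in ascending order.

Frequencies that alias to 1 MHz are k·fs ± 1 MHz for integer k ≥ 0.
k=0: 1 MHz.
k=1: 34.6 MHz, 36.6 MHz.
k=2: 70.2 MHz, 72.2 MHz.
k=3: 105.8 MHz, 107.8 MHz.
k=4: 141.4 MHz, 143.4 MHz.
Within [51.6 MHz, 114.4 MHz]: 70.2 MHz, 72.2 MHz, 105.8 MHz, 107.8 MHz.

70.2 MHz, 72.2 MHz, 105.8 MHz, 107.8 MHz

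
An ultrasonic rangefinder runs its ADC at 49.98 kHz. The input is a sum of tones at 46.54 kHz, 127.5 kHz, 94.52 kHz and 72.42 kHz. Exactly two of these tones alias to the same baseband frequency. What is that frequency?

fs/2 = 24.99 kHz.
46.54 kHz > fs/2 = 24.99 kHz, folds to fs − 46.54 kHz = 3.44 kHz.
127.5 kHz mod fs = 27.54 kHz.
27.54 kHz > fs/2 = 24.99 kHz, folds to fs − 27.54 kHz = 22.44 kHz.
94.52 kHz mod fs = 44.54 kHz.
44.54 kHz > fs/2 = 24.99 kHz, folds to fs − 44.54 kHz = 5.44 kHz.
72.42 kHz mod fs = 22.44 kHz.
22.44 kHz ≤ fs/2 = 24.99 kHz, appears at 22.44 kHz.
72.42 kHz and 127.5 kHz both map to 22.44 kHz.

22.44 kHz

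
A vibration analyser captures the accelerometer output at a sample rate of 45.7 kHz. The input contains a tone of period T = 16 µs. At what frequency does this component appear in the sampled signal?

16.8 kHz

T = 16 µs → f = 1/T = 62.5 kHz.
62.5 kHz mod fs = 16.8 kHz.
16.8 kHz ≤ fs/2 = 22.85 kHz, appears at 16.8 kHz.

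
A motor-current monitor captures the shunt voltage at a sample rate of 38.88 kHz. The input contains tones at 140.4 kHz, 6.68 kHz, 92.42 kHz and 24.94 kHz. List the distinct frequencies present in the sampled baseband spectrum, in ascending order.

fs/2 = 19.44 kHz.
140.4 kHz mod fs = 23.76 kHz.
23.76 kHz > fs/2 = 19.44 kHz, folds to fs − 23.76 kHz = 15.12 kHz.
6.68 kHz ≤ fs/2 = 19.44 kHz, passes unchanged.
92.42 kHz mod fs = 14.66 kHz.
14.66 kHz ≤ fs/2 = 19.44 kHz, appears at 14.66 kHz.
24.94 kHz > fs/2 = 19.44 kHz, folds to fs − 24.94 kHz = 13.94 kHz.
Distinct values: {6.68 kHz, 13.94 kHz, 14.66 kHz, 15.12 kHz}.

6.68 kHz, 13.94 kHz, 14.66 kHz, 15.12 kHz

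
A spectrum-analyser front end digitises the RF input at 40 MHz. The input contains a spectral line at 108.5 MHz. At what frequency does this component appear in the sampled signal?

108.5 MHz mod fs = 28.5 MHz.
28.5 MHz > fs/2 = 20 MHz, folds to fs − 28.5 MHz = 11.5 MHz.

11.5 MHz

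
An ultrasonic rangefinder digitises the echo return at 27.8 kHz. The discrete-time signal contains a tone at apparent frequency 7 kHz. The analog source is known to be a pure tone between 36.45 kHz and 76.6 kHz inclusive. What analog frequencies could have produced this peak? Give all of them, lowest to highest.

Frequencies that alias to 7 kHz are k·fs ± 7 kHz for integer k ≥ 0.
k=0: 7 kHz.
k=1: 20.8 kHz, 34.8 kHz.
k=2: 48.6 kHz, 62.6 kHz.
k=3: 76.4 kHz, 90.4 kHz.
k=4: 104.2 kHz, 118.2 kHz.
Within [36.45 kHz, 76.6 kHz]: 48.6 kHz, 62.6 kHz, 76.4 kHz.

48.6 kHz, 62.6 kHz, 76.4 kHz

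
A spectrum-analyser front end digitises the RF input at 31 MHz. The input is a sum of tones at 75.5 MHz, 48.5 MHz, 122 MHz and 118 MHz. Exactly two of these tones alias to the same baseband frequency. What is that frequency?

13.5 MHz

fs/2 = 15.5 MHz.
75.5 MHz mod fs = 13.5 MHz.
13.5 MHz ≤ fs/2 = 15.5 MHz, appears at 13.5 MHz.
48.5 MHz mod fs = 17.5 MHz.
17.5 MHz > fs/2 = 15.5 MHz, folds to fs − 17.5 MHz = 13.5 MHz.
122 MHz mod fs = 29 MHz.
29 MHz > fs/2 = 15.5 MHz, folds to fs − 29 MHz = 2 MHz.
118 MHz mod fs = 25 MHz.
25 MHz > fs/2 = 15.5 MHz, folds to fs − 25 MHz = 6 MHz.
48.5 MHz and 75.5 MHz both map to 13.5 MHz.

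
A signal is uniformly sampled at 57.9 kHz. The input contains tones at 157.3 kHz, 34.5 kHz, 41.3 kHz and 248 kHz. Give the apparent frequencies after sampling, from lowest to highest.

fs/2 = 28.95 kHz.
157.3 kHz mod fs = 41.5 kHz.
41.5 kHz > fs/2 = 28.95 kHz, folds to fs − 41.5 kHz = 16.4 kHz.
34.5 kHz > fs/2 = 28.95 kHz, folds to fs − 34.5 kHz = 23.4 kHz.
41.3 kHz > fs/2 = 28.95 kHz, folds to fs − 41.3 kHz = 16.6 kHz.
248 kHz mod fs = 16.4 kHz.
16.4 kHz ≤ fs/2 = 28.95 kHz, appears at 16.4 kHz.
Distinct values: {16.4 kHz, 16.6 kHz, 23.4 kHz}.

16.4 kHz, 16.6 kHz, 23.4 kHz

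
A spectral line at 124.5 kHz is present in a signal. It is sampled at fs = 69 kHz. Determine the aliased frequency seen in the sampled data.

13.5 kHz

124.5 kHz mod fs = 55.5 kHz.
55.5 kHz > fs/2 = 34.5 kHz, folds to fs − 55.5 kHz = 13.5 kHz.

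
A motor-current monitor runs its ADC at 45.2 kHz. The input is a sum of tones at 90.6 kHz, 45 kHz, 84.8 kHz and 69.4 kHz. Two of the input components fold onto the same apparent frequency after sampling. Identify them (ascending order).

45 kHz, 90.6 kHz

fs/2 = 22.6 kHz.
90.6 kHz mod fs = 0.2 kHz.
0.2 kHz ≤ fs/2 = 22.6 kHz, appears at 0.2 kHz.
45 kHz > fs/2 = 22.6 kHz, folds to fs − 45 kHz = 0.2 kHz.
84.8 kHz mod fs = 39.6 kHz.
39.6 kHz > fs/2 = 22.6 kHz, folds to fs − 39.6 kHz = 5.6 kHz.
69.4 kHz mod fs = 24.2 kHz.
24.2 kHz > fs/2 = 22.6 kHz, folds to fs − 24.2 kHz = 21 kHz.
45 kHz and 90.6 kHz both map to 0.2 kHz.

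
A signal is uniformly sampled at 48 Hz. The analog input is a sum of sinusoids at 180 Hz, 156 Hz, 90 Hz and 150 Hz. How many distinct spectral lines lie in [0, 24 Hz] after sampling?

fs/2 = 24 Hz.
180 Hz mod fs = 36 Hz.
36 Hz > fs/2 = 24 Hz, folds to fs − 36 Hz = 12 Hz.
156 Hz mod fs = 12 Hz.
12 Hz ≤ fs/2 = 24 Hz, appears at 12 Hz.
90 Hz mod fs = 42 Hz.
42 Hz > fs/2 = 24 Hz, folds to fs − 42 Hz = 6 Hz.
150 Hz mod fs = 6 Hz.
6 Hz ≤ fs/2 = 24 Hz, appears at 6 Hz.
Distinct values: {6 Hz, 12 Hz} → 2.

2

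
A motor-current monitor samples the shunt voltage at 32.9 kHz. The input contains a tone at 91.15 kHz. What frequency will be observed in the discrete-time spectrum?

7.55 kHz

91.15 kHz mod fs = 25.35 kHz.
25.35 kHz > fs/2 = 16.45 kHz, folds to fs − 25.35 kHz = 7.55 kHz.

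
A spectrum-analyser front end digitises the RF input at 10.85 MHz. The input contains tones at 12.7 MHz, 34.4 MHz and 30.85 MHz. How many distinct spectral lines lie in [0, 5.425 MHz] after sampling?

fs/2 = 5.425 MHz.
12.7 MHz mod fs = 1.85 MHz.
1.85 MHz ≤ fs/2 = 5.425 MHz, appears at 1.85 MHz.
34.4 MHz mod fs = 1.85 MHz.
1.85 MHz ≤ fs/2 = 5.425 MHz, appears at 1.85 MHz.
30.85 MHz mod fs = 9.15 MHz.
9.15 MHz > fs/2 = 5.425 MHz, folds to fs − 9.15 MHz = 1.7 MHz.
Distinct values: {1.7 MHz, 1.85 MHz} → 2.

2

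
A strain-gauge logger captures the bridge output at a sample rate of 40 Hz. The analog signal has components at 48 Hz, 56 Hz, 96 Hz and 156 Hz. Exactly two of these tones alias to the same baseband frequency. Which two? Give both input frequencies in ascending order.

fs/2 = 20 Hz.
48 Hz mod fs = 8 Hz.
8 Hz ≤ fs/2 = 20 Hz, appears at 8 Hz.
56 Hz mod fs = 16 Hz.
16 Hz ≤ fs/2 = 20 Hz, appears at 16 Hz.
96 Hz mod fs = 16 Hz.
16 Hz ≤ fs/2 = 20 Hz, appears at 16 Hz.
156 Hz mod fs = 36 Hz.
36 Hz > fs/2 = 20 Hz, folds to fs − 36 Hz = 4 Hz.
56 Hz and 96 Hz both map to 16 Hz.

56 Hz, 96 Hz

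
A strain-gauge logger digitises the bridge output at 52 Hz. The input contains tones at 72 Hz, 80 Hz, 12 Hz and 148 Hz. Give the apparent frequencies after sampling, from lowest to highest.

8 Hz, 12 Hz, 20 Hz, 24 Hz

fs/2 = 26 Hz.
72 Hz mod fs = 20 Hz.
20 Hz ≤ fs/2 = 26 Hz, appears at 20 Hz.
80 Hz mod fs = 28 Hz.
28 Hz > fs/2 = 26 Hz, folds to fs − 28 Hz = 24 Hz.
12 Hz ≤ fs/2 = 26 Hz, passes unchanged.
148 Hz mod fs = 44 Hz.
44 Hz > fs/2 = 26 Hz, folds to fs − 44 Hz = 8 Hz.
Distinct values: {8 Hz, 12 Hz, 20 Hz, 24 Hz}.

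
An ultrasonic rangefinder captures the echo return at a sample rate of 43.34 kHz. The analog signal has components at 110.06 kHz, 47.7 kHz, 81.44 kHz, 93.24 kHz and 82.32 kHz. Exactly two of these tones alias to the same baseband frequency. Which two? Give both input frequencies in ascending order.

fs/2 = 21.67 kHz.
110.06 kHz mod fs = 23.38 kHz.
23.38 kHz > fs/2 = 21.67 kHz, folds to fs − 23.38 kHz = 19.96 kHz.
47.7 kHz mod fs = 4.36 kHz.
4.36 kHz ≤ fs/2 = 21.67 kHz, appears at 4.36 kHz.
81.44 kHz mod fs = 38.1 kHz.
38.1 kHz > fs/2 = 21.67 kHz, folds to fs − 38.1 kHz = 5.24 kHz.
93.24 kHz mod fs = 6.56 kHz.
6.56 kHz ≤ fs/2 = 21.67 kHz, appears at 6.56 kHz.
82.32 kHz mod fs = 38.98 kHz.
38.98 kHz > fs/2 = 21.67 kHz, folds to fs − 38.98 kHz = 4.36 kHz.
47.7 kHz and 82.32 kHz both map to 4.36 kHz.

47.7 kHz, 82.32 kHz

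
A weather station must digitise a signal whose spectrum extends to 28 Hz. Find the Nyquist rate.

56 Hz

Nyquist rate = 2 × 28 Hz = 56 Hz.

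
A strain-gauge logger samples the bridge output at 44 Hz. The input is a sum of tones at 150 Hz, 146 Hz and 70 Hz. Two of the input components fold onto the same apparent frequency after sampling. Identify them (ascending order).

70 Hz, 150 Hz

fs/2 = 22 Hz.
150 Hz mod fs = 18 Hz.
18 Hz ≤ fs/2 = 22 Hz, appears at 18 Hz.
146 Hz mod fs = 14 Hz.
14 Hz ≤ fs/2 = 22 Hz, appears at 14 Hz.
70 Hz mod fs = 26 Hz.
26 Hz > fs/2 = 22 Hz, folds to fs − 26 Hz = 18 Hz.
70 Hz and 150 Hz both map to 18 Hz.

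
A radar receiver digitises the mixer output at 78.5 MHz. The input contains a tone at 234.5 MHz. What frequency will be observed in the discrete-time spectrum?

1 MHz

234.5 MHz mod fs = 77.5 MHz.
77.5 MHz > fs/2 = 39.25 MHz, folds to fs − 77.5 MHz = 1 MHz.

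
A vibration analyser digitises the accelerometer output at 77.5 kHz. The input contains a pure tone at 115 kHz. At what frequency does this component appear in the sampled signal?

37.5 kHz

115 kHz mod fs = 37.5 kHz.
37.5 kHz ≤ fs/2 = 38.75 kHz, appears at 37.5 kHz.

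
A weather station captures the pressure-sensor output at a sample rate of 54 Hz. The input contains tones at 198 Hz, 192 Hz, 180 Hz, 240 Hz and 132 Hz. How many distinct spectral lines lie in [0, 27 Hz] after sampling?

2

fs/2 = 27 Hz.
198 Hz mod fs = 36 Hz.
36 Hz > fs/2 = 27 Hz, folds to fs − 36 Hz = 18 Hz.
192 Hz mod fs = 30 Hz.
30 Hz > fs/2 = 27 Hz, folds to fs − 30 Hz = 24 Hz.
180 Hz mod fs = 18 Hz.
18 Hz ≤ fs/2 = 27 Hz, appears at 18 Hz.
240 Hz mod fs = 24 Hz.
24 Hz ≤ fs/2 = 27 Hz, appears at 24 Hz.
132 Hz mod fs = 24 Hz.
24 Hz ≤ fs/2 = 27 Hz, appears at 24 Hz.
Distinct values: {18 Hz, 24 Hz} → 2.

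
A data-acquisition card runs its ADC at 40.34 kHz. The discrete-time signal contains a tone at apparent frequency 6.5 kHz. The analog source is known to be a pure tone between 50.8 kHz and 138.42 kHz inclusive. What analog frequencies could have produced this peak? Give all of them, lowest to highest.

74.18 kHz, 87.18 kHz, 114.52 kHz, 127.52 kHz

Frequencies that alias to 6.5 kHz are k·fs ± 6.5 kHz for integer k ≥ 0.
k=0: 6.5 kHz.
k=1: 33.84 kHz, 46.84 kHz.
k=2: 74.18 kHz, 87.18 kHz.
k=3: 114.52 kHz, 127.52 kHz.
k=4: 154.86 kHz, 167.86 kHz.
Within [50.8 kHz, 138.42 kHz]: 74.18 kHz, 87.18 kHz, 114.52 kHz, 127.52 kHz.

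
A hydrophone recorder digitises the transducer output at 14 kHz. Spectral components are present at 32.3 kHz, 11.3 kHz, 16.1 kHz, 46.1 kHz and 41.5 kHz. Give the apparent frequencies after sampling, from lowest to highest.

fs/2 = 7 kHz.
32.3 kHz mod fs = 4.3 kHz.
4.3 kHz ≤ fs/2 = 7 kHz, appears at 4.3 kHz.
11.3 kHz > fs/2 = 7 kHz, folds to fs − 11.3 kHz = 2.7 kHz.
16.1 kHz mod fs = 2.1 kHz.
2.1 kHz ≤ fs/2 = 7 kHz, appears at 2.1 kHz.
46.1 kHz mod fs = 4.1 kHz.
4.1 kHz ≤ fs/2 = 7 kHz, appears at 4.1 kHz.
41.5 kHz mod fs = 13.5 kHz.
13.5 kHz > fs/2 = 7 kHz, folds to fs − 13.5 kHz = 0.5 kHz.
Distinct values: {0.5 kHz, 2.1 kHz, 2.7 kHz, 4.1 kHz, 4.3 kHz}.

0.5 kHz, 2.1 kHz, 2.7 kHz, 4.1 kHz, 4.3 kHz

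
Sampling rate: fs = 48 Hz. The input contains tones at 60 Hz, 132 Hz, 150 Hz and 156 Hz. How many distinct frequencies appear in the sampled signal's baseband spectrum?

fs/2 = 24 Hz.
60 Hz mod fs = 12 Hz.
12 Hz ≤ fs/2 = 24 Hz, appears at 12 Hz.
132 Hz mod fs = 36 Hz.
36 Hz > fs/2 = 24 Hz, folds to fs − 36 Hz = 12 Hz.
150 Hz mod fs = 6 Hz.
6 Hz ≤ fs/2 = 24 Hz, appears at 6 Hz.
156 Hz mod fs = 12 Hz.
12 Hz ≤ fs/2 = 24 Hz, appears at 12 Hz.
Distinct values: {6 Hz, 12 Hz} → 2.

2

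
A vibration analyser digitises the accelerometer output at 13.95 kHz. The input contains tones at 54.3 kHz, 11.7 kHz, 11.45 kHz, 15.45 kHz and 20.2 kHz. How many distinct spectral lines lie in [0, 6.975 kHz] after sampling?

4

fs/2 = 6.975 kHz.
54.3 kHz mod fs = 12.45 kHz.
12.45 kHz > fs/2 = 6.975 kHz, folds to fs − 12.45 kHz = 1.5 kHz.
11.7 kHz > fs/2 = 6.975 kHz, folds to fs − 11.7 kHz = 2.25 kHz.
11.45 kHz > fs/2 = 6.975 kHz, folds to fs − 11.45 kHz = 2.5 kHz.
15.45 kHz mod fs = 1.5 kHz.
1.5 kHz ≤ fs/2 = 6.975 kHz, appears at 1.5 kHz.
20.2 kHz mod fs = 6.25 kHz.
6.25 kHz ≤ fs/2 = 6.975 kHz, appears at 6.25 kHz.
Distinct values: {1.5 kHz, 2.25 kHz, 2.5 kHz, 6.25 kHz} → 4.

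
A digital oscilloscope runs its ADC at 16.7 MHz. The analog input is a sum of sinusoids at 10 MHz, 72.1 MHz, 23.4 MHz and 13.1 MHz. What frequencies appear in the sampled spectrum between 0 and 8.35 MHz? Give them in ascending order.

fs/2 = 8.35 MHz.
10 MHz > fs/2 = 8.35 MHz, folds to fs − 10 MHz = 6.7 MHz.
72.1 MHz mod fs = 5.3 MHz.
5.3 MHz ≤ fs/2 = 8.35 MHz, appears at 5.3 MHz.
23.4 MHz mod fs = 6.7 MHz.
6.7 MHz ≤ fs/2 = 8.35 MHz, appears at 6.7 MHz.
13.1 MHz > fs/2 = 8.35 MHz, folds to fs − 13.1 MHz = 3.6 MHz.
Distinct values: {3.6 MHz, 5.3 MHz, 6.7 MHz}.

3.6 MHz, 5.3 MHz, 6.7 MHz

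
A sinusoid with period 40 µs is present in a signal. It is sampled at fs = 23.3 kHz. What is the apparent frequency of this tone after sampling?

1.7 kHz

T = 40 µs → f = 1/T = 25 kHz.
25 kHz mod fs = 1.7 kHz.
1.7 kHz ≤ fs/2 = 11.65 kHz, appears at 1.7 kHz.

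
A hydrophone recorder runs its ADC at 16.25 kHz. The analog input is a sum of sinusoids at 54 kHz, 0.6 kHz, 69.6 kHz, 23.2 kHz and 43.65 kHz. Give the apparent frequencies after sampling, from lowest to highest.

0.6 kHz, 4.6 kHz, 5.1 kHz, 5.25 kHz, 6.95 kHz

fs/2 = 8.125 kHz.
54 kHz mod fs = 5.25 kHz.
5.25 kHz ≤ fs/2 = 8.125 kHz, appears at 5.25 kHz.
0.6 kHz ≤ fs/2 = 8.125 kHz, passes unchanged.
69.6 kHz mod fs = 4.6 kHz.
4.6 kHz ≤ fs/2 = 8.125 kHz, appears at 4.6 kHz.
23.2 kHz mod fs = 6.95 kHz.
6.95 kHz ≤ fs/2 = 8.125 kHz, appears at 6.95 kHz.
43.65 kHz mod fs = 11.15 kHz.
11.15 kHz > fs/2 = 8.125 kHz, folds to fs − 11.15 kHz = 5.1 kHz.
Distinct values: {0.6 kHz, 4.6 kHz, 5.1 kHz, 5.25 kHz, 6.95 kHz}.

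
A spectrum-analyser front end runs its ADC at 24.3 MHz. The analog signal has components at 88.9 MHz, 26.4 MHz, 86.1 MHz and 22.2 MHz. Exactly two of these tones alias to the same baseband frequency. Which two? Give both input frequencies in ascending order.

22.2 MHz, 26.4 MHz

fs/2 = 12.15 MHz.
88.9 MHz mod fs = 16 MHz.
16 MHz > fs/2 = 12.15 MHz, folds to fs − 16 MHz = 8.3 MHz.
26.4 MHz mod fs = 2.1 MHz.
2.1 MHz ≤ fs/2 = 12.15 MHz, appears at 2.1 MHz.
86.1 MHz mod fs = 13.2 MHz.
13.2 MHz > fs/2 = 12.15 MHz, folds to fs − 13.2 MHz = 11.1 MHz.
22.2 MHz > fs/2 = 12.15 MHz, folds to fs − 22.2 MHz = 2.1 MHz.
22.2 MHz and 26.4 MHz both map to 2.1 MHz.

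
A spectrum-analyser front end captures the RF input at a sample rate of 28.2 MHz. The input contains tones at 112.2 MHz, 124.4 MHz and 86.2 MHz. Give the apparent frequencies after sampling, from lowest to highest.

fs/2 = 14.1 MHz.
112.2 MHz mod fs = 27.6 MHz.
27.6 MHz > fs/2 = 14.1 MHz, folds to fs − 27.6 MHz = 0.6 MHz.
124.4 MHz mod fs = 11.6 MHz.
11.6 MHz ≤ fs/2 = 14.1 MHz, appears at 11.6 MHz.
86.2 MHz mod fs = 1.6 MHz.
1.6 MHz ≤ fs/2 = 14.1 MHz, appears at 1.6 MHz.
Distinct values: {0.6 MHz, 1.6 MHz, 11.6 MHz}.

0.6 MHz, 1.6 MHz, 11.6 MHz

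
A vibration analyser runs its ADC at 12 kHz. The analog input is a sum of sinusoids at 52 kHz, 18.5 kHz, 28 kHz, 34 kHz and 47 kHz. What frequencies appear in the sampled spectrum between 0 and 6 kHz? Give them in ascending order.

fs/2 = 6 kHz.
52 kHz mod fs = 4 kHz.
4 kHz ≤ fs/2 = 6 kHz, appears at 4 kHz.
18.5 kHz mod fs = 6.5 kHz.
6.5 kHz > fs/2 = 6 kHz, folds to fs − 6.5 kHz = 5.5 kHz.
28 kHz mod fs = 4 kHz.
4 kHz ≤ fs/2 = 6 kHz, appears at 4 kHz.
34 kHz mod fs = 10 kHz.
10 kHz > fs/2 = 6 kHz, folds to fs − 10 kHz = 2 kHz.
47 kHz mod fs = 11 kHz.
11 kHz > fs/2 = 6 kHz, folds to fs − 11 kHz = 1 kHz.
Distinct values: {1 kHz, 2 kHz, 4 kHz, 5.5 kHz}.

1 kHz, 2 kHz, 4 kHz, 5.5 kHz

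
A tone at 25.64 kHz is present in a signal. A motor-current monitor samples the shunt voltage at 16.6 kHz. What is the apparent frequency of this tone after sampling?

25.64 kHz mod fs = 9.04 kHz.
9.04 kHz > fs/2 = 8.3 kHz, folds to fs − 9.04 kHz = 7.56 kHz.

7.56 kHz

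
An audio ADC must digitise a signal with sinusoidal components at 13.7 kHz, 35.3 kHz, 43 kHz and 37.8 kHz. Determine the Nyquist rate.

Highest-frequency component: 43 kHz.
Nyquist rate = 2 × 43 kHz = 86 kHz.

86 kHz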